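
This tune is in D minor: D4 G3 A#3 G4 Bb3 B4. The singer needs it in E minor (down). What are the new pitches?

E3 A2 B#2 A3 C3 C#4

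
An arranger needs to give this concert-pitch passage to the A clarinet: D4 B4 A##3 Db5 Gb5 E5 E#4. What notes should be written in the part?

F4 D5 C##4 Fb5 Bbb5 G5 G#4

Written C4 sounds as A3 on the A clarinet, so concert pitches are written a minor third up.
D4 to F4
B4 to D5
A##3 to C##4
Db5 to Fb5
Gb5 to Bbb5
E5 to G5
E#4 to G#4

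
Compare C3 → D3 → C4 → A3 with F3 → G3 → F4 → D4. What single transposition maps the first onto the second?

up a perfect fourth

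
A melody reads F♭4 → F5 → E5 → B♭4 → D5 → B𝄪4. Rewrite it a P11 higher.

Fb4 becomes Bbb5
F5 becomes Bb6
E5 becomes A6
Bb4 becomes Eb6
D5 becomes G6
B##4 becomes E##6

Bbb5 Bb6 A6 Eb6 G6 E##6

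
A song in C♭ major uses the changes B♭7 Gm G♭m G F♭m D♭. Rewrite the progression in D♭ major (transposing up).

C♭ major up to D♭ major is a major second; each chord root moves by that interval while the quality stays the same.
B♭7: root B♭ up a major second → C, giving C7.
Gm: root G up a major second → A, giving Am.
G♭m: root G♭ up a major second → Ab, giving Abm.
G: root G up a major second → A, giving A.
F♭m: root F♭ up a major second → Gb, giving Gbm.
D♭: root D♭ up a major second → Eb, giving Eb.

C7 Am Abm A Gbm Eb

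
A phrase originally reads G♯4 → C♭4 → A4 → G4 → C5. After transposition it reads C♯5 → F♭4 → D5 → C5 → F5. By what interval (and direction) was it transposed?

Take the first pair: G#4 → C#5. G to C spans 4 letter names, so the interval is some kind of fourth.
G#4 to C#5 is 5 semitones, which makes it a perfect fourth; the second version is higher, so the direction is up.
Checking another pair — C5 → F5 — gives the same interval.

up a perfect fourth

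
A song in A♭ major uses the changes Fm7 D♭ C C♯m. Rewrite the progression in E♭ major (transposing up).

Cm7 Ab G G#m

A♭ major up to E♭ major is a perfect fifth; each chord root moves by that interval while the quality stays the same.
Fm7: root F up a perfect fifth → C, giving Cm7.
D♭: root D♭ up a perfect fifth → Ab, giving Ab.
C: root C up a perfect fifth → G, giving G.
C♯m: root C♯ up a perfect fifth → G#, giving G#m.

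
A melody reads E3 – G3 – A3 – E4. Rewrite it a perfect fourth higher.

A3 C4 D4 A4

E3 → A3
G3 → C4
A3 → D4
E4 → A4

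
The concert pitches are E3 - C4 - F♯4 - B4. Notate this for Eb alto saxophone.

C#4 A4 D#5 G#5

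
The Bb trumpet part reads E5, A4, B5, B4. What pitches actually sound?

D5 G4 A5 A4

The Bb trumpet sounds a major second below written, so transpose each written note down a major second.
E5 gives D5
A4 gives G4
B5 gives A5
B4 gives A4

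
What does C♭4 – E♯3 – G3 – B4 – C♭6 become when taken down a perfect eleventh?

Gb2 B#1 D2 F#3 Gb4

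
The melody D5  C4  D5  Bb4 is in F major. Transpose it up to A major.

F#5 E4 F#5 D5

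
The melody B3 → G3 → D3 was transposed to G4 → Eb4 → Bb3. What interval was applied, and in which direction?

Take the first pair: B3 → G4. B to G spans 6 letter names, so the interval is some kind of sixth.
B3 to G4 is 8 semitones, which makes it a minor sixth; the second version is higher, so the direction is up.
Checking another pair — D3 → Bb3 — gives the same interval.

up a minor sixth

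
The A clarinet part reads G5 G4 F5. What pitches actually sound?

E5 E4 D5

Written C4 on the A clarinet sounds as A3, a minor third lower; apply that shift to every note.
G5 becomes E5
G4 becomes E4
F5 becomes D5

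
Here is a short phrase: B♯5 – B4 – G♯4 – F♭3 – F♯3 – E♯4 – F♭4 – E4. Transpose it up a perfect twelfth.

B#5 -> F##7
B4 -> F#6
G#4 -> D#6
Fb3 -> Cb5
F#3 -> C#5
E#4 -> B#5
Fb4 -> Cb6
E4 -> B5

F##7 F#6 D#6 Cb5 C#5 B#5 Cb6 B5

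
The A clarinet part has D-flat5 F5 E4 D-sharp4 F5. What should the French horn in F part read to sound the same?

F5 A5 G#4 F##4 A5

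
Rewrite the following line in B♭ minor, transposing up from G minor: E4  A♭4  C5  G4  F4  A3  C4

G4 Cb5 Eb5 Bb4 Ab4 C4 Eb4

G minor to B♭ minor up is a minor third, so every note moves up by that interval.
E4 → G4
Ab4 → Cb5
C5 → Eb5
G4 → Bb4
F4 → Ab4
A3 → C4
C4 → Eb4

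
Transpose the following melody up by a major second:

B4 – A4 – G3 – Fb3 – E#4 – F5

C#5 B4 A3 Gb3 F##4 G5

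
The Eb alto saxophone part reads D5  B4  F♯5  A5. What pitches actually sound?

F4 D4 A4 C5

Written C4 on the Eb alto saxophone sounds as Eb3, a major sixth lower; apply that shift to every note.
D5 to F4
B4 to D4
F#5 to A4
A5 to C5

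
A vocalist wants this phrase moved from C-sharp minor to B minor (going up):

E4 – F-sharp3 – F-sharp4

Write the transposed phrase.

D5 E4 E5

From C-sharp up to B is a minor seventh; apply that to each pitch.
E4 → D5
F#3 → E4
F#4 → E5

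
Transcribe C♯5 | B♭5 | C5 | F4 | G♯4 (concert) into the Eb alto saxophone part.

The Eb alto saxophone sounds a major sixth below written, so the written part must be a major sixth above concert — transpose each note up.
C#5 → A#5
Bb5 → G6
C5 → A5
F4 → D5
G#4 → E#5

A#5 G6 A5 D5 E#5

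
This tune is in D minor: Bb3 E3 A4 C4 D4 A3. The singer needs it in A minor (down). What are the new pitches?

F3 B2 E4 G3 A3 E3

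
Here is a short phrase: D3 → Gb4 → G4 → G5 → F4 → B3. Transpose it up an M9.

D3 becomes E4
Gb4 becomes Ab5
G4 becomes A5
G5 becomes A6
F4 becomes G5
B3 becomes C#5

E4 Ab5 A5 A6 G5 C#5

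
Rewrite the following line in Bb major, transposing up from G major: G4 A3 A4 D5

Bb4 C4 C5 F5

G major to Bb major up is a minor third, so every note moves up by that interval.
G4 to Bb4
A3 to C4
A4 to C5
D5 to F5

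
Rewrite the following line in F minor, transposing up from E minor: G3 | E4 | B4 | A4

Ab3 F4 C5 Bb4

From E up to F is a minor second; apply that to each pitch.
G3 to Ab3
E4 to F4
B4 to C5
A4 to Bb4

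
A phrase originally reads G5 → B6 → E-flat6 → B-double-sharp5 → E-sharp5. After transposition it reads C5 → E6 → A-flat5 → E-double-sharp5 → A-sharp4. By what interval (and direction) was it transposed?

Take the first pair: G5 → C5. G to C spans 5 letter names, so the interval is some kind of fifth.
C5 to G5 is 7 semitones, which makes it a perfect fifth; the second version is lower, so the direction is down.
Checking another pair — E#5 → A#4 — gives the same interval.

down a perfect fifth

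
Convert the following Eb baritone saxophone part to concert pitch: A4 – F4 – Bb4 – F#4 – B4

C3 Ab2 Db3 A2 D3

The Eb baritone saxophone sounds a major thirteenth below written, so transpose each written note down a major thirteenth.
A4 gives C3
F4 gives Ab2
Bb4 gives Db3
F#4 gives A2
B4 gives D3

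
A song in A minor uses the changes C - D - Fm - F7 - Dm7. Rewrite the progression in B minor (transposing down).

D E Gm G7 Em7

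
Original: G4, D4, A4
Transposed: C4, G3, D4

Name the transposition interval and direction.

down a perfect fifth

From G4 to C4 is 5 letter names — a fifth of some quality.
C4 to G4 is 7 semitones, which makes it a perfect fifth; the second version is lower, so the direction is down.
Checking another pair — A4 → D4 — gives the same interval.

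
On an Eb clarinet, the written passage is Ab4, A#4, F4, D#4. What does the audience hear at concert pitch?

Cb5 C#5 Ab4 F#4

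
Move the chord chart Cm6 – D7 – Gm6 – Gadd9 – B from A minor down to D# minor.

F#m6 G#7 C#m6 C#add9 E#

A minor down to D# minor is a diminished fifth; each chord root moves by that interval while the quality stays the same.
Cm6: root C down a diminished fifth → F#, giving F#m6.
D7: root D down a diminished fifth → G#, giving G#7.
Gm6: root G down a diminished fifth → C#, giving C#m6.
Gadd9: root G down a diminished fifth → C#, giving C#add9.
B: root B down a diminished fifth → E#, giving E#.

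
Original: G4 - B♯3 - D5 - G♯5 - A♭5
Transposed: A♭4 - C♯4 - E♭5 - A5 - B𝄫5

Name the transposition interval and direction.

up a minor second

Take the first pair: G4 → Ab4. G to A spans 2 letter names, so the interval is some kind of second.
G4 to Ab4 is 1 semitone, which makes it a minor second; the second version is higher, so the direction is up.
Checking another pair — Ab5 → Bbb5 — gives the same interval.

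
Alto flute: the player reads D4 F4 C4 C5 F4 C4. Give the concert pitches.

A3 C4 G3 G4 C4 G3

Written C4 on the alto flute sounds as G3, a perfect fourth lower; apply that shift to every note.
D4 becomes A3
F4 becomes C4
C4 becomes G3
C5 becomes G4
F4 becomes C4
C4 becomes G3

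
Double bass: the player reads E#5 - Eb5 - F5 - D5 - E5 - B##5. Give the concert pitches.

Written C4 on the double bass sounds as C3, a perfect octave lower; apply that shift to every note.
E#5 -> E#4
Eb5 -> Eb4
F5 -> F4
D5 -> D4
E5 -> E4
B##5 -> B##4

E#4 Eb4 F4 D4 E4 B##4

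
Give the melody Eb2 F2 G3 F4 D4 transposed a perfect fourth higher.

Ab2 Bb2 C4 Bb4 G4

Eb2 gives Ab2
F2 gives Bb2
G3 gives C4
F4 gives Bb4
D4 gives G4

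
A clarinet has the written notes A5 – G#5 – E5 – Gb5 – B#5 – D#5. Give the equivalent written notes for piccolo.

First find concert pitch: the A clarinet sounds a minor third below written, so A5 G#5 E5 Gb5 B#5 D#5 sounds F#5 E#5 C#5 Eb5 G##5 B#4.
Then write for piccolo: it sounds a perfect octave above written, so the part must be a perfect octave below concert.
F#5 → F#4
E#5 → E#4
C#5 → C#4
Eb5 → Eb4
G##5 → G##4
B#4 → B#3

F#4 E#4 C#4 Eb4 G##4 B#3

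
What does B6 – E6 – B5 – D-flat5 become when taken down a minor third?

B6 becomes G#6
E6 becomes C#6
B5 becomes G#5
Db5 becomes Bb4

G#6 C#6 G#5 Bb4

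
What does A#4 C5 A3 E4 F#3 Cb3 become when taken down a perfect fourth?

A perfect fourth down from A#4 gives E#4.
A perfect fourth down from C5 gives G4.
A3: a fourth down reaches E, and 5 semitones makes it E3.
E4 down a perfect fourth is B3.
A perfect fourth down from F#3 gives C#3.
Cb3: a fourth down reaches G, and 5 semitones makes it Gb2.

E#4 G4 E3 B3 C#3 Gb2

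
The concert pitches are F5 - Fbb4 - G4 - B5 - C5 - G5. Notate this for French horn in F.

C6 Cbb5 D5 F#6 G5 D6

The French horn in F sounds a perfect fifth below written, so the written part must be a perfect fifth above concert — transpose each note up.
F5 -> C6
Fbb4 -> Cbb5
G4 -> D5
B5 -> F#6
C5 -> G5
G5 -> D6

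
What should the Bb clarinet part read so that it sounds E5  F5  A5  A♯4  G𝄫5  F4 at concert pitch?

F#5 G5 B5 B#4 Abb5 G4

Written C4 sounds as Bb3 on the Bb clarinet, so concert pitches are written a major second up.
E5 gives F#5
F5 gives G5
A5 gives B5
A#4 gives B#4
Gbb5 gives Abb5
F4 gives G4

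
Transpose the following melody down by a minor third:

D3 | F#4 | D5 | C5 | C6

B2 D#4 B4 A4 A5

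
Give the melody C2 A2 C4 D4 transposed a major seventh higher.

C2 -> B2
A2 -> G#3
C4 -> B4
D4 -> C#5

B2 G#3 B4 C#5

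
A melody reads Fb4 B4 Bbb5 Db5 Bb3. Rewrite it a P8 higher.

Fb5 B5 Bbb6 Db6 Bb4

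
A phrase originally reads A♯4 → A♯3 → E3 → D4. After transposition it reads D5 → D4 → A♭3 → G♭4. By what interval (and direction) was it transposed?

up a diminished fourth

Take the first pair: A#4 → D5. A to D spans 4 letter names, so the interval is some kind of fourth.
A#4 to D5 is 4 semitones, which makes it a diminished fourth; the second version is higher, so the direction is up.
Checking another pair — D4 → Gb4 — gives the same interval.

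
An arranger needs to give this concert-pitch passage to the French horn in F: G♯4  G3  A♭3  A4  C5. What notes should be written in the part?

Written C4 sounds as F3 on the French horn in F, so concert pitches are written a perfect fifth up.
G#4 gives D#5
G3 gives D4
Ab3 gives Eb4
A4 gives E5
C5 gives G5

D#5 D4 Eb4 E5 G5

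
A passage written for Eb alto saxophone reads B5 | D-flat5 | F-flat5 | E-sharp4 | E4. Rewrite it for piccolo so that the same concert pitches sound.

D4 Fb3 Abb3 G#2 G2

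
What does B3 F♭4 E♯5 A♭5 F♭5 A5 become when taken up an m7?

A4 Ebb5 D#6 Gb6 Ebb6 G6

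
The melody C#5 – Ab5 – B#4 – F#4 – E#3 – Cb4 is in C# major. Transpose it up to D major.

D5 Bbb5 C#5 G4 F#3 Dbb4

C# major to D major up is a minor second, so every note moves up by that interval.
C#5 to D5
Ab5 to Bbb5
B#4 to C#5
F#4 to G4
E#3 to F#3
Cb4 to Dbb4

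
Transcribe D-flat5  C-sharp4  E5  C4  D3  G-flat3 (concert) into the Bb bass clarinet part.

Written C4 sounds as Bb2 on the Bb bass clarinet, so concert pitches are written a major ninth up.
Db5 → Eb6
C#4 → D#5
E5 → F#6
C4 → D5
D3 → E4
Gb3 → Ab4

Eb6 D#5 F#6 D5 E4 Ab4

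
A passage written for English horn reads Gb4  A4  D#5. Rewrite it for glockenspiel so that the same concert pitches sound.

First find concert pitch: the English horn sounds a perfect fifth below written, so Gb4 A4 D#5 sounds Cb4 D4 G#4.
Then write for glockenspiel: it sounds a perfect fifteenth above written, so the part must be a perfect fifteenth below concert.
Cb4 → Cb2
D4 → D2
G#4 → G#2

Cb2 D2 G#2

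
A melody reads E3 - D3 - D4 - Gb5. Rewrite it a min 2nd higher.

E3 up a minor second is F3.
D3 up a minor second is Eb3.
D4: a second up reaches E, and 1 semitone makes it Eb4.
Gb5 up a minor second is Abb5.

F3 Eb3 Eb4 Abb5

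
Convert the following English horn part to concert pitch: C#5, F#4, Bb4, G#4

F#4 B3 Eb4 C#4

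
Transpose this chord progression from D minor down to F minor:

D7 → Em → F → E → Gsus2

F7 Gm Ab G Bbsus2

D minor down to F minor is a major sixth; each chord root moves by that interval while the quality stays the same.
D7: root D down a major sixth → F, giving F7.
Em: root E down a major sixth → G, giving Gm.
F: root F down a major sixth → Ab, giving Ab.
E: root E down a major sixth → G, giving G.
Gsus2: root G down a major sixth → Bb, giving Bbsus2.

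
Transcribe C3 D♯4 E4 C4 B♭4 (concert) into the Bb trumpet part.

Written C4 sounds as Bb3 on the Bb trumpet, so concert pitches are written a major second up.
C3 gives D3
D#4 gives E#4
E4 gives F#4
C4 gives D4
Bb4 gives C5

D3 E#4 F#4 D4 C5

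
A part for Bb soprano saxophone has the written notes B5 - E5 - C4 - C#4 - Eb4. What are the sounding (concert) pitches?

The Bb soprano saxophone sounds a major second below written, so transpose each written note down a major second.
B5 to A5
E5 to D5
C4 to Bb3
C#4 to B3
Eb4 to Db4

A5 D5 Bb3 B3 Db4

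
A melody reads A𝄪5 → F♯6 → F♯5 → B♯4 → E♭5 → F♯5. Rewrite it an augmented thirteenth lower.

C#4 Ab4 Ab3 D3 Gbb3 Ab3

A##5 down an augmented thirteenth is C#4.
F#6 down an augmented thirteenth is Ab4.
F#5 down an augmented thirteenth is Ab3.
B#4 down an augmented thirteenth is D3.
Eb5 down an augmented thirteenth is Gbb3.
F#5: a thirteenth down reaches A, and 22 semitones makes it Ab3.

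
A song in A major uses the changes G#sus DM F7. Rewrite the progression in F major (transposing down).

Esus BbM Db7

A major down to F major is a major third; each chord root moves by that interval while the quality stays the same.
G#sus: root G# down a major third → E, giving Esus.
DM: root D down a major third → Bb, giving BbM.
F7: root F down a major third → Db, giving Db7.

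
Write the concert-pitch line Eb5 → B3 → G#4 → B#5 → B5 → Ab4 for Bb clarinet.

F5 C#4 A#4 C##6 C#6 Bb4

Written C4 sounds as Bb3 on the Bb clarinet, so concert pitches are written a major second up.
Eb5 to F5
B3 to C#4
G#4 to A#4
B#5 to C##6
B5 to C#6
Ab4 to Bb4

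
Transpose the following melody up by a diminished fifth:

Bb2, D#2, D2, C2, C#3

Fb3 A2 Ab2 Gb2 G3

Bb2: a fifth up reaches F, and 6 semitones makes it Fb3.
D#2 up a diminished fifth is A2.
D2: a fifth up reaches A, and 6 semitones makes it Ab2.
C2 up a diminished fifth is Gb2.
C#3 up a diminished fifth is G3.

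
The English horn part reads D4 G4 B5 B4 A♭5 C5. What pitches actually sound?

G3 C4 E5 E4 Db5 F4

Written C4 on the English horn sounds as F3, a perfect fifth lower; apply that shift to every note.
D4 -> G3
G4 -> C4
B5 -> E5
B4 -> E4
Ab5 -> Db5
C5 -> F4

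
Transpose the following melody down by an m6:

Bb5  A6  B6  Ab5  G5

Bb5 becomes D5
A6 becomes C#6
B6 becomes D#6
Ab5 becomes C5
G5 becomes B4

D5 C#6 D#6 C5 B4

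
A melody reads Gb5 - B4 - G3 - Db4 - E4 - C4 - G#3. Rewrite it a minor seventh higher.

Gb5: a seventh up reaches F, and 10 semitones makes it Fb6.
A minor seventh up from B4 gives A5.
G3 up a minor seventh is F4.
A minor seventh up from Db4 gives Cb5.
A minor seventh up from E4 gives D5.
C4 up a minor seventh is Bb4.
G#3 up a minor seventh is F#4.

Fb6 A5 F4 Cb5 D5 Bb4 F#4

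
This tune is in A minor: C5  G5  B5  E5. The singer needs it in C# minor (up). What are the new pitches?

E5 B5 D#6 G#5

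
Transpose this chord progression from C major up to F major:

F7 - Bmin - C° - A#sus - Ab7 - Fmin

C major up to F major is a perfect fourth; each chord root moves by that interval while the quality stays the same.
F7: root F up a perfect fourth → Bb, giving Bb7.
Bmin: root B up a perfect fourth → E, giving Emin.
C°: root C up a perfect fourth → F, giving F°.
A#sus: root A# up a perfect fourth → D#, giving D#sus.
Ab7: root Ab up a perfect fourth → Db, giving Db7.
Fmin: root F up a perfect fourth → Bb, giving Bbmin.

Bb7 Emin F° D#sus Db7 Bbmin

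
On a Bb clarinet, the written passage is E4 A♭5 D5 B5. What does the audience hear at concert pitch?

The Bb clarinet sounds a major second below written, so transpose each written note down a major second.
E4 → D4
Ab5 → Gb5
D5 → C5
B5 → A5

D4 Gb5 C5 A5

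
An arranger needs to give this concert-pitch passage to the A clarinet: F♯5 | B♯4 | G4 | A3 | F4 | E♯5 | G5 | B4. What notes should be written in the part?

A5 D#5 Bb4 C4 Ab4 G#5 Bb5 D5

Written C4 sounds as A3 on the A clarinet, so concert pitches are written a minor third up.
F#5 gives A5
B#4 gives D#5
G4 gives Bb4
A3 gives C4
F4 gives Ab4
E#5 gives G#5
G5 gives Bb5
B4 gives D5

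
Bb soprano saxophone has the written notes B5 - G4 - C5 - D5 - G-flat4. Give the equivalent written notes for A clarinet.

First find concert pitch: the Bb soprano saxophone sounds a major second below written, so B5 G4 C5 D5 G-flat4 sounds A5 F4 Bb4 C5 Fb4.
Then write for A clarinet: it sounds a minor third below written, so the part must be a minor third above concert.
A5 → C6
F4 → Ab4
Bb4 → Db5
C5 → Eb5
Fb4 → Abb4

C6 Ab4 Db5 Eb5 Abb4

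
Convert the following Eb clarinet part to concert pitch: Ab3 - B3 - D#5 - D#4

Cb4 D4 F#5 F#4

The Eb clarinet sounds a minor third above written, so transpose each written note up a minor third.
Ab3 gives Cb4
B3 gives D4
D#5 gives F#5
D#4 gives F#4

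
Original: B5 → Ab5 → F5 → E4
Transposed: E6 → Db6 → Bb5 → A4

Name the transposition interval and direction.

up a perfect fourth

Take the first pair: B5 → E6. B to E spans 4 letter names, so the interval is some kind of fourth.
B5 to E6 is 5 semitones, which makes it a perfect fourth; the second version is higher, so the direction is up.
Checking another pair — E4 → A4 — gives the same interval.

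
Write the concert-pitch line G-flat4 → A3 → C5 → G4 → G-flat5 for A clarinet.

Bbb4 C4 Eb5 Bb4 Bbb5

The A clarinet sounds a minor third below written, so the written part must be a minor third above concert — transpose each note up.
Gb4 gives Bbb4
A3 gives C4
C5 gives Eb5
G4 gives Bb4
Gb5 gives Bbb5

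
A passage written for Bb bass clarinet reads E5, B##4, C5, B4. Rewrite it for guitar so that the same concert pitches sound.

First find concert pitch: the Bb bass clarinet sounds a major ninth below written, so E5 B##4 C5 B4 sounds D4 A##3 Bb3 A3.
Then write for guitar: it sounds a perfect octave below written, so the part must be a perfect octave above concert.
D4 → D5
A##3 → A##4
Bb3 → Bb4
A3 → A4

D5 A##4 Bb4 A4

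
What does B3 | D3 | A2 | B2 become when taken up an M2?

C#4 E3 B2 C#3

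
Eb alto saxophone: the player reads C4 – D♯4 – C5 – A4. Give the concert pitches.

The Eb alto saxophone sounds a major sixth below written, so transpose each written note down a major sixth.
C4 becomes Eb3
D#4 becomes F#3
C5 becomes Eb4
A4 becomes C4

Eb3 F#3 Eb4 C4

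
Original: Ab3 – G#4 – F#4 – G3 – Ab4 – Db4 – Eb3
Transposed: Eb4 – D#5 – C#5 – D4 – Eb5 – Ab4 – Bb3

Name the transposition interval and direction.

up a perfect fifth

From Ab3 to Eb4 is 5 letter names — a fifth of some quality.
Ab3 to Eb4 is 7 semitones, which makes it a perfect fifth; the second version is higher, so the direction is up.
Checking another pair — Eb3 → Bb3 — gives the same interval.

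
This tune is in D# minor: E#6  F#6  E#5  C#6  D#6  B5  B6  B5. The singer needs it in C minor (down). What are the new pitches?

D# minor to C minor down is an augmented second, so every note moves down by that interval.
E#6 becomes D6
F#6 becomes Eb6
E#5 becomes D5
C#6 becomes Bb5
D#6 becomes C6
B5 becomes Ab5
B6 becomes Ab6
B5 becomes Ab5

D6 Eb6 D5 Bb5 C6 Ab5 Ab6 Ab5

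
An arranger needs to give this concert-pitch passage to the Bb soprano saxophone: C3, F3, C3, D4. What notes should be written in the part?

D3 G3 D3 E4

Written C4 sounds as Bb3 on the Bb soprano saxophone, so concert pitches are written a major second up.
C3 becomes D3
F3 becomes G3
C3 becomes D3
D4 becomes E4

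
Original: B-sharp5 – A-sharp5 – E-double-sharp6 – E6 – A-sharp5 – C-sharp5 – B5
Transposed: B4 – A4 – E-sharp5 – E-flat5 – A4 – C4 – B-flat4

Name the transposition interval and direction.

down an augmented octave

Take the first pair: B#5 → B4. B to B spans 8 letter names, so the interval is some kind of octave.
B4 to B#5 is 13 semitones, which makes it an augmented octave; the second version is lower, so the direction is down.
Checking another pair — B5 → Bb4 — gives the same interval.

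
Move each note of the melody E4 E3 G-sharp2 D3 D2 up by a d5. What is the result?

E4: a fifth up reaches B, and 6 semitones makes it Bb4.
A diminished fifth up from E3 gives Bb3.
A diminished fifth up from G#2 gives D3.
A diminished fifth up from D3 gives Ab3.
D2: a fifth up reaches A, and 6 semitones makes it Ab2.

Bb4 Bb3 D3 Ab3 Ab2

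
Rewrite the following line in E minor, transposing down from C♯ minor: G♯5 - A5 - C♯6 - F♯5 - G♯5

B4 C5 E5 A4 B4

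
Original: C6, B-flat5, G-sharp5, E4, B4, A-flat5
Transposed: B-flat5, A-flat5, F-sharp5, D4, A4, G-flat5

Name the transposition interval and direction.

down a major second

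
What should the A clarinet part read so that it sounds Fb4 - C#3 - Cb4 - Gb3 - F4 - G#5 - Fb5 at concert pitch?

The A clarinet sounds a minor third below written, so the written part must be a minor third above concert — transpose each note up.
Fb4 -> Abb4
C#3 -> E3
Cb4 -> Ebb4
Gb3 -> Bbb3
F4 -> Ab4
G#5 -> B5
Fb5 -> Abb5

Abb4 E3 Ebb4 Bbb3 Ab4 B5 Abb5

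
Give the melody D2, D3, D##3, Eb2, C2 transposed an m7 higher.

C3 C4 C##4 Db3 Bb2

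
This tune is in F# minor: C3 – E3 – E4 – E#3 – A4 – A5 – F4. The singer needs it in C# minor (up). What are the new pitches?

F# minor to C# minor up is a perfect fifth, so every note moves up by that interval.
C3 gives G3
E3 gives B3
E4 gives B4
E#3 gives B#3
A4 gives E5
A5 gives E6
F4 gives C5

G3 B3 B4 B#3 E5 E6 C5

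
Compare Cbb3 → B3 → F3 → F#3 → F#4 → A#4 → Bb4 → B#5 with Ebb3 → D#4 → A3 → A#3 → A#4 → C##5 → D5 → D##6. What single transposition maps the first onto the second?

up a major third

From Cbb3 to Ebb3 is 3 letter names — a third of some quality.
Cbb3 to Ebb3 is 4 semitones, which makes it a major third; the second version is higher, so the direction is up.
Checking another pair — B#5 → D##6 — gives the same interval.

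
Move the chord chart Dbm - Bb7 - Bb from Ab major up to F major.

Bbm G7 G

Ab major up to F major is a major sixth; each chord root moves by that interval while the quality stays the same.
Dbm: root Db up a major sixth → Bb, giving Bbm.
Bb7: root Bb up a major sixth → G, giving G7.
Bb: root Bb up a major sixth → G, giving G.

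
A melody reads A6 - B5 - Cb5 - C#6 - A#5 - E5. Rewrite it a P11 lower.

E5 F#4 Gb3 G#4 E#4 B3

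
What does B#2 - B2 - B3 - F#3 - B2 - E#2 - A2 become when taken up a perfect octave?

B#3 B3 B4 F#4 B3 E#3 A3

B#2 → B#3
B2 → B3
B3 → B4
F#3 → F#4
B2 → B3
E#2 → E#3
A2 → A3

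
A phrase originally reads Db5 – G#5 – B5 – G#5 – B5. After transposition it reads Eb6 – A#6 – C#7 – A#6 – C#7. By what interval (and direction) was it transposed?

up a major ninth

From Db5 to Eb6 is 9 letter names — a ninth of some quality.
Db5 to Eb6 is 14 semitones, which makes it a major ninth; the second version is higher, so the direction is up.
Checking another pair — B5 → C#7 — gives the same interval.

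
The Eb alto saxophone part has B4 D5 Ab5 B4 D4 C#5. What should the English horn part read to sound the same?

A4 C5 Gb5 A4 C4 B4

First find concert pitch: the Eb alto saxophone sounds a major sixth below written, so B4 D5 Ab5 B4 D4 C#5 sounds D4 F4 Cb5 D4 F3 E4.
Then write for English horn: it sounds a perfect fifth below written, so the part must be a perfect fifth above concert.
D4 → A4
F4 → C5
Cb5 → Gb5
D4 → A4
F3 → C4
E4 → B4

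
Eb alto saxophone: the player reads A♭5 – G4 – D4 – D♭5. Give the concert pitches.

Cb5 Bb3 F3 Fb4

The Eb alto saxophone sounds a major sixth below written, so transpose each written note down a major sixth.
Ab5 to Cb5
G4 to Bb3
D4 to F3
Db5 to Fb4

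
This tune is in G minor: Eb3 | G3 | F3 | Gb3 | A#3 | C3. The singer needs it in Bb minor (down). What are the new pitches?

From G down to Bb is a major sixth; apply that to each pitch.
Eb3 → Gb2
G3 → Bb2
F3 → Ab2
Gb3 → Bbb2
A#3 → C#3
C3 → Eb2

Gb2 Bb2 Ab2 Bbb2 C#3 Eb2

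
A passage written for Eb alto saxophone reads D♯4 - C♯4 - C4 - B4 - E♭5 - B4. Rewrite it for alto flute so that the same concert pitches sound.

First find concert pitch: the Eb alto saxophone sounds a major sixth below written, so D♯4 C♯4 C4 B4 E♭5 B4 sounds F#3 E3 Eb3 D4 Gb4 D4.
Then write for alto flute: it sounds a perfect fourth below written, so the part must be a perfect fourth above concert.
F#3 → B3
E3 → A3
Eb3 → Ab3
D4 → G4
Gb4 → Cb5
D4 → G4

B3 A3 Ab3 G4 Cb5 G4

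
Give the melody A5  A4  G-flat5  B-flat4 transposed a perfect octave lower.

A4 A3 Gb4 Bb3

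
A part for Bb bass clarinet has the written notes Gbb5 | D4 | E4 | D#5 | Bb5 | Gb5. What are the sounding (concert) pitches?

Fbb4 C3 D3 C#4 Ab4 Fb4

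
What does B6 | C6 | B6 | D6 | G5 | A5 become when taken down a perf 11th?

F#5 G4 F#5 A4 D4 E4

B6 -> F#5
C6 -> G4
B6 -> F#5
D6 -> A4
G5 -> D4
A5 -> E4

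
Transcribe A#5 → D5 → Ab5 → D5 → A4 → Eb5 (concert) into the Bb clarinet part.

B#5 E5 Bb5 E5 B4 F5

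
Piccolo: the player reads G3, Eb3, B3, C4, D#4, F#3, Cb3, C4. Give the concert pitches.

G4 Eb4 B4 C5 D#5 F#4 Cb4 C5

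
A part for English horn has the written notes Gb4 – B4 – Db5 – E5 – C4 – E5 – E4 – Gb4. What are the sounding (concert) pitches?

The English horn sounds a perfect fifth below written, so transpose each written note down a perfect fifth.
Gb4 to Cb4
B4 to E4
Db5 to Gb4
E5 to A4
C4 to F3
E5 to A4
E4 to A3
Gb4 to Cb4

Cb4 E4 Gb4 A4 F3 A4 A3 Cb4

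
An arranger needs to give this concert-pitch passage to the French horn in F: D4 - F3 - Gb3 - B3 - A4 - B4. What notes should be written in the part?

A4 C4 Db4 F#4 E5 F#5

The French horn in F sounds a perfect fifth below written, so the written part must be a perfect fifth above concert — transpose each note up.
D4 to A4
F3 to C4
Gb3 to Db4
B3 to F#4
A4 to E5
B4 to F#5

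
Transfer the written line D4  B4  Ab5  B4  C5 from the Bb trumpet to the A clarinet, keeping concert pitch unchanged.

Eb4 C5 Bbb5 C5 Db5

First find concert pitch: the Bb trumpet sounds a major second below written, so D4 B4 Ab5 B4 C5 sounds C4 A4 Gb5 A4 Bb4.
Then write for A clarinet: it sounds a minor third below written, so the part must be a minor third above concert.
C4 → Eb4
A4 → C5
Gb5 → Bbb5
A4 → C5
Bb4 → Db5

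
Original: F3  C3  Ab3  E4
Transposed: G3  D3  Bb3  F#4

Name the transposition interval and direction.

up a major second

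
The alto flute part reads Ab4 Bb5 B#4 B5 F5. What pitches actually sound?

Written C4 on the alto flute sounds as G3, a perfect fourth lower; apply that shift to every note.
Ab4 becomes Eb4
Bb5 becomes F5
B#4 becomes F##4
B5 becomes F#5
F5 becomes C5

Eb4 F5 F##4 F#5 C5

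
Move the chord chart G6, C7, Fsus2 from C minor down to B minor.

C minor down to B minor is a minor second; each chord root moves by that interval while the quality stays the same.
G6: root G down a minor second → F#, giving F#6.
C7: root C down a minor second → B, giving B7.
Fsus2: root F down a minor second → E, giving Esus2.

F#6 B7 Esus2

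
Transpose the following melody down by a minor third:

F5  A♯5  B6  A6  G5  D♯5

F5 down a minor third is D5.
A minor third down from A#5 gives F##5.
B6 down a minor third is G#6.
A6: a third down reaches F, and 3 semitones makes it F#6.
A minor third down from G5 gives E5.
D#5 down a minor third is B#4.

D5 F##5 G#6 F#6 E5 B#4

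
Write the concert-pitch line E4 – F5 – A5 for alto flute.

A4 Bb5 D6

Written C4 sounds as G3 on the alto flute, so concert pitches are written a perfect fourth up.
E4 -> A4
F5 -> Bb5
A5 -> D6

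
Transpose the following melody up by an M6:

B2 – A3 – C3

G#3 F#4 A3

B2 → G#3
A3 → F#4
C3 → A3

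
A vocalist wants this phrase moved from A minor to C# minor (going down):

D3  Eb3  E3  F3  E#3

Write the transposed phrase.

F#2 G2 G#2 A2 G##2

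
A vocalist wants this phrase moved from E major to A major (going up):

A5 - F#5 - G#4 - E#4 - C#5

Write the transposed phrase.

From E up to A is a perfect fourth; apply that to each pitch.
A5 -> D6
F#5 -> B5
G#4 -> C#5
E#4 -> A#4
C#5 -> F#5

D6 B5 C#5 A#4 F#5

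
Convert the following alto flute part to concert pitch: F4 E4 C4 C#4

C4 B3 G3 G#3

The alto flute sounds a perfect fourth below written, so transpose each written note down a perfect fourth.
F4 gives C4
E4 gives B3
C4 gives G3
C#4 gives G#3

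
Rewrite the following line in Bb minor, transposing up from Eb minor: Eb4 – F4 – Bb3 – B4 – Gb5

Bb4 C5 F4 F#5 Db6

From Eb up to Bb is a perfect fifth; apply that to each pitch.
Eb4 becomes Bb4
F4 becomes C5
Bb3 becomes F4
B4 becomes F#5
Gb5 becomes Db6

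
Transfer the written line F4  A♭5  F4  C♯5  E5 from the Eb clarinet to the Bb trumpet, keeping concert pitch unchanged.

Bb4 Db6 Bb4 F#5 A5

First find concert pitch: the Eb clarinet sounds a minor third above written, so F4 A♭5 F4 C♯5 E5 sounds Ab4 Cb6 Ab4 E5 G5.
Then write for Bb trumpet: it sounds a major second below written, so the part must be a major second above concert.
Ab4 → Bb4
Cb6 → Db6
Ab4 → Bb4
E5 → F#5
G5 → A5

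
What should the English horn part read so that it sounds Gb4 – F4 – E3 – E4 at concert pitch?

Db5 C5 B3 B4

Written C4 sounds as F3 on the English horn, so concert pitches are written a perfect fifth up.
Gb4 → Db5
F4 → C5
E3 → B3
E4 → B4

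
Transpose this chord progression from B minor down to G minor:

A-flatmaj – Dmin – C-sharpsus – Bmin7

Fbmaj Bbmin Asus Gmin7

B minor down to G minor is a major third; each chord root moves by that interval while the quality stays the same.
A-flatmaj: root A-flat down a major third → Fb, giving Fbmaj.
Dmin: root D down a major third → Bb, giving Bbmin.
C-sharpsus: root C-sharp down a major third → A, giving Asus.
Bmin7: root B down a major third → G, giving Gmin7.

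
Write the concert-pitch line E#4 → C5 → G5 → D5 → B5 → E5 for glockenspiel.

Written C4 sounds as C6 on the glockenspiel, so concert pitches are written a perfect fifteenth down.
E#4 becomes E#2
C5 becomes C3
G5 becomes G3
D5 becomes D3
B5 becomes B3
E5 becomes E3

E#2 C3 G3 D3 B3 E3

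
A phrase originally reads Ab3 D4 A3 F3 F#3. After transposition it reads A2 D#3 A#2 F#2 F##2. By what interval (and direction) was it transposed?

down a diminished octave

Take the first pair: Ab3 → A2. A to A spans 8 letter names, so the interval is some kind of octave.
A2 to Ab3 is 11 semitones, which makes it a diminished octave; the second version is lower, so the direction is down.
Checking another pair — F#3 → F##2 — gives the same interval.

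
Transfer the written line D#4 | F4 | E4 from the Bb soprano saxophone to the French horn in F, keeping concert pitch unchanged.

First find concert pitch: the Bb soprano saxophone sounds a major second below written, so D#4 F4 E4 sounds C#4 Eb4 D4.
Then write for French horn in F: it sounds a perfect fifth below written, so the part must be a perfect fifth above concert.
C#4 → G#4
Eb4 → Bb4
D4 → A4

G#4 Bb4 A4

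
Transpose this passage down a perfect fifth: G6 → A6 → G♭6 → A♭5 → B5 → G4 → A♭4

C6 D6 Cb6 Db5 E5 C4 Db4

G6 gives C6
A6 gives D6
Gb6 gives Cb6
Ab5 gives Db5
B5 gives E5
G4 gives C4
Ab4 gives Db4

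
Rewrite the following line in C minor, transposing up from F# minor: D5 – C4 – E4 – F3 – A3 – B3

F# minor to C minor up is a diminished fifth, so every note moves up by that interval.
D5 → Ab5
C4 → Gb4
E4 → Bb4
F3 → Cb4
A3 → Eb4
B3 → F4

Ab5 Gb4 Bb4 Cb4 Eb4 F4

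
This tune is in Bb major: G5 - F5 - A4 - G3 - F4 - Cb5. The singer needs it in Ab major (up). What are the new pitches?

F6 Eb6 G5 F4 Eb5 Bbb5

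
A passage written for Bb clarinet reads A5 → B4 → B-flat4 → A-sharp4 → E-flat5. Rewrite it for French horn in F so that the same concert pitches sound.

First find concert pitch: the Bb clarinet sounds a major second below written, so A5 B4 B-flat4 A-sharp4 E-flat5 sounds G5 A4 Ab4 G#4 Db5.
Then write for French horn in F: it sounds a perfect fifth below written, so the part must be a perfect fifth above concert.
G5 → D6
A4 → E5
Ab4 → Eb5
G#4 → D#5
Db5 → Ab5

D6 E5 Eb5 D#5 Ab5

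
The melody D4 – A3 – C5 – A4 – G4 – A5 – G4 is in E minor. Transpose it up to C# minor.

B4 F#4 A5 F#5 E5 F#6 E5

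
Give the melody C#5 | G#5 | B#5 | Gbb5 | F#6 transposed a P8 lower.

C#5: an octave down reaches C, and 12 semitones makes it C#4.
G#5: an octave down reaches G, and 12 semitones makes it G#4.
B#5 down a perfect octave is B#4.
Gbb5: an octave down reaches G, and 12 semitones makes it Gbb4.
F#6: an octave down reaches F, and 12 semitones makes it F#5.

C#4 G#4 B#4 Gbb4 F#5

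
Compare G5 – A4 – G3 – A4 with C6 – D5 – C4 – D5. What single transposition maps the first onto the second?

up a perfect fourth

From G5 to C6 is 4 letter names — a fourth of some quality.
G5 to C6 is 5 semitones, which makes it a perfect fourth; the second version is higher, so the direction is up.
Checking another pair — A4 → D5 — gives the same interval.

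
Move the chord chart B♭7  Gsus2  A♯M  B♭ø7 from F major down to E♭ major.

F major down to E♭ major is a major second; each chord root moves by that interval while the quality stays the same.
B♭7: root B♭ down a major second → Ab, giving Ab7.
Gsus2: root G down a major second → F, giving Fsus2.
A♯M: root A♯ down a major second → G#, giving G#M.
B♭ø7: root B♭ down a major second → Ab, giving Abø7.

Ab7 Fsus2 G#M Abø7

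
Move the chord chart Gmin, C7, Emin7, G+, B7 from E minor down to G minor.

E minor down to G minor is a major sixth; each chord root moves by that interval while the quality stays the same.
Gmin: root G down a major sixth → Bb, giving Bbmin.
C7: root C down a major sixth → Eb, giving Eb7.
Emin7: root E down a major sixth → G, giving Gmin7.
G+: root G down a major sixth → Bb, giving Bb+.
B7: root B down a major sixth → D, giving D7.

Bbmin Eb7 Gmin7 Bb+ D7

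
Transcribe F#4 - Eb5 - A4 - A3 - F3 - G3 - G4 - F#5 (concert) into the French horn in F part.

C#5 Bb5 E5 E4 C4 D4 D5 C#6

Written C4 sounds as F3 on the French horn in F, so concert pitches are written a perfect fifth up.
F#4 gives C#5
Eb5 gives Bb5
A4 gives E5
A3 gives E4
F3 gives C4
G3 gives D4
G4 gives D5
F#5 gives C#6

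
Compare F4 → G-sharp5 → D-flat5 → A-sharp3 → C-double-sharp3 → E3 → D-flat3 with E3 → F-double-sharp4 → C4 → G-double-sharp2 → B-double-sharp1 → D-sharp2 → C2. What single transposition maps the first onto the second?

down a minor ninth

Take the first pair: F4 → E3. F to E spans 9 letter names, so the interval is some kind of ninth.
E3 to F4 is 13 semitones, which makes it a minor ninth; the second version is lower, so the direction is down.
Checking another pair — Db3 → C2 — gives the same interval.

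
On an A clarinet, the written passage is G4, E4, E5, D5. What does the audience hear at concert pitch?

E4 C#4 C#5 B4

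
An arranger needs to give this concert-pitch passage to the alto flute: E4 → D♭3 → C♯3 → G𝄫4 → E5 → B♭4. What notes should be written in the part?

A4 Gb3 F#3 Cbb5 A5 Eb5

Written C4 sounds as G3 on the alto flute, so concert pitches are written a perfect fourth up.
E4 becomes A4
Db3 becomes Gb3
C#3 becomes F#3
Gbb4 becomes Cbb5
E5 becomes A5
Bb4 becomes Eb5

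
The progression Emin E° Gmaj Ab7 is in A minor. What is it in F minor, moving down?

A minor down to F minor is a major third; each chord root moves by that interval while the quality stays the same.
Emin: root E down a major third → C, giving Cmin.
E°: root E down a major third → C, giving C°.
Gmaj: root G down a major third → Eb, giving Ebmaj.
Ab7: root Ab down a major third → Fb, giving Fb7.

Cmin C° Ebmaj Fb7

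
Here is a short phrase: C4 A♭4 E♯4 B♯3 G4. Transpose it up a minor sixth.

Ab4 Fb5 C#5 G#4 Eb5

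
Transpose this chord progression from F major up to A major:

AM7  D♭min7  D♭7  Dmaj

F major up to A major is a major third; each chord root moves by that interval while the quality stays the same.
AM7: root A up a major third → C#, giving C#M7.
D♭min7: root D♭ up a major third → F, giving Fmin7.
D♭7: root D♭ up a major third → F, giving F7.
Dmaj: root D up a major third → F#, giving F#maj.

C#M7 Fmin7 F7 F#maj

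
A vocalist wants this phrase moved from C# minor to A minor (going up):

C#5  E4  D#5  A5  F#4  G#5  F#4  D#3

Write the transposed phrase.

A5 C5 B5 F6 D5 E6 D5 B3

From C# up to A is a minor sixth; apply that to each pitch.
C#5 → A5
E4 → C5
D#5 → B5
A5 → F6
F#4 → D5
G#5 → E6
F#4 → D5
D#3 → B3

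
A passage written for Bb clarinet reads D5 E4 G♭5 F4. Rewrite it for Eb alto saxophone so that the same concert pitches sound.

A5 B4 Db6 C5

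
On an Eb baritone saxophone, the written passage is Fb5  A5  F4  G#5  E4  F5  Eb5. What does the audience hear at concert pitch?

Abb3 C4 Ab2 B3 G2 Ab3 Gb3

The Eb baritone saxophone sounds a major thirteenth below written, so transpose each written note down a major thirteenth.
Fb5 to Abb3
A5 to C4
F4 to Ab2
G#5 to B3
E4 to G2
F5 to Ab3
Eb5 to Gb3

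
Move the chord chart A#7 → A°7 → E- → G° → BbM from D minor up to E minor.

B#7 B°7 F#- A° CM

D minor up to E minor is a major second; each chord root moves by that interval while the quality stays the same.
A#7: root A# up a major second → B#, giving B#7.
A°7: root A up a major second → B, giving B°7.
E-: root E up a major second → F#, giving F#-.
G°: root G up a major second → A, giving A°.
BbM: root Bb up a major second → C, giving CM.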